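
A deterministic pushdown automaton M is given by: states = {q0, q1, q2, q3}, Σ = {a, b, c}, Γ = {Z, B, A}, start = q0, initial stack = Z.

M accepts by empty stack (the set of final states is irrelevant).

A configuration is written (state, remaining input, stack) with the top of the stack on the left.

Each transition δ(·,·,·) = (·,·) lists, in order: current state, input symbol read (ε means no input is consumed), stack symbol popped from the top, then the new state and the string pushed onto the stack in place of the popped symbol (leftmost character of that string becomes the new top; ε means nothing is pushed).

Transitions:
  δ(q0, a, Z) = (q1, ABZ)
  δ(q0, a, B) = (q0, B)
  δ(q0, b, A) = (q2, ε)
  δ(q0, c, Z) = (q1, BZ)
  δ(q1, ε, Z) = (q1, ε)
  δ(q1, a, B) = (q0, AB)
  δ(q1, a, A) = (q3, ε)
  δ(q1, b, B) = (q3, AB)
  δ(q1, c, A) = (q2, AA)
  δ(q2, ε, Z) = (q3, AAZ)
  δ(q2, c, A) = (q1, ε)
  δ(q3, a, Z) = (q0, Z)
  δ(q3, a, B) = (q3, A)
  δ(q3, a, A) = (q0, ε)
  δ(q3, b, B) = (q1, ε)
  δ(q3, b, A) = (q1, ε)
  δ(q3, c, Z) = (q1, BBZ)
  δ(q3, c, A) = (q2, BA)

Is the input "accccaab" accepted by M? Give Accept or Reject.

Accept

(q0, accccaab, Z) ⊢ (q1, ccccaab, ABZ) ⊢ (q2, cccaab, AABZ) ⊢ (q1, ccaab, ABZ) ⊢ (q2, caab, AABZ) ⊢ (q1, aab, ABZ) ⊢ (q3, ab, BZ) ⊢ (q3, b, AZ) ⊢ (q1, ε, Z) ⊢ (q1, ε, ε)
All input consumed and the stack is empty.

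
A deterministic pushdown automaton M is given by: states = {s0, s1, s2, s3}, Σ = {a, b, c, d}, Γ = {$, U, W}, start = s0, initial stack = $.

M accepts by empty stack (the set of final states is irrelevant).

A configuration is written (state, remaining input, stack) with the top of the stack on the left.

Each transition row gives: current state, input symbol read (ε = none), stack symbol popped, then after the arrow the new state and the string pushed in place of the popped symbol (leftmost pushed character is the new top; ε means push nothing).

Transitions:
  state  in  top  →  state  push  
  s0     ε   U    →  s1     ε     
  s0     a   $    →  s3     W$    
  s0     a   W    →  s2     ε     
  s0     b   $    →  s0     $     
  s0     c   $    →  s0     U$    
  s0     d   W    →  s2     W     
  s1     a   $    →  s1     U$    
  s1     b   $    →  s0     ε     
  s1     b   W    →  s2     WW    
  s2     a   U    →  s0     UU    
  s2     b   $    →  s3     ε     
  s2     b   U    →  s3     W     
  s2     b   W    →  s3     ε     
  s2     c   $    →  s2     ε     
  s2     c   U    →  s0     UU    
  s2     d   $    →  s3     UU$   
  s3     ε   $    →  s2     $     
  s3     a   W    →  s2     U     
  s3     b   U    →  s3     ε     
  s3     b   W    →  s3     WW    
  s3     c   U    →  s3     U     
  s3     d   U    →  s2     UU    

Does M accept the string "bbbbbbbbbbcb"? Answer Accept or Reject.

Accept

(s0, bbbbbbbbbbcb, $)
  read b, top $: go to s0, push $ → (s0, bbbbbbbbbcb, $)
  read b, top $: go to s0, push $ → (s0, bbbbbbbbcb, $)
  read b, top $: go to s0, push $ → (s0, bbbbbbbcb, $)
  read b, top $: go to s0, push $ → (s0, bbbbbbcb, $)
  read b, top $: go to s0, push $ → (s0, bbbbbcb, $)
  read b, top $: go to s0, push $ → (s0, bbbbcb, $)
  read b, top $: go to s0, push $ → (s0, bbbcb, $)
  read b, top $: go to s0, push $ → (s0, bbcb, $)
  read b, top $: go to s0, push $ → (s0, bcb, $)
  read b, top $: go to s0, push $ → (s0, cb, $)
  read c, top $: go to s0, push U$ → (s0, b, U$)
  ε-move, top U: go to s1, push ε → (s1, b, $)
  read b, top $: go to s0, push ε → (s0, ε, ε)
All input consumed and the stack is empty.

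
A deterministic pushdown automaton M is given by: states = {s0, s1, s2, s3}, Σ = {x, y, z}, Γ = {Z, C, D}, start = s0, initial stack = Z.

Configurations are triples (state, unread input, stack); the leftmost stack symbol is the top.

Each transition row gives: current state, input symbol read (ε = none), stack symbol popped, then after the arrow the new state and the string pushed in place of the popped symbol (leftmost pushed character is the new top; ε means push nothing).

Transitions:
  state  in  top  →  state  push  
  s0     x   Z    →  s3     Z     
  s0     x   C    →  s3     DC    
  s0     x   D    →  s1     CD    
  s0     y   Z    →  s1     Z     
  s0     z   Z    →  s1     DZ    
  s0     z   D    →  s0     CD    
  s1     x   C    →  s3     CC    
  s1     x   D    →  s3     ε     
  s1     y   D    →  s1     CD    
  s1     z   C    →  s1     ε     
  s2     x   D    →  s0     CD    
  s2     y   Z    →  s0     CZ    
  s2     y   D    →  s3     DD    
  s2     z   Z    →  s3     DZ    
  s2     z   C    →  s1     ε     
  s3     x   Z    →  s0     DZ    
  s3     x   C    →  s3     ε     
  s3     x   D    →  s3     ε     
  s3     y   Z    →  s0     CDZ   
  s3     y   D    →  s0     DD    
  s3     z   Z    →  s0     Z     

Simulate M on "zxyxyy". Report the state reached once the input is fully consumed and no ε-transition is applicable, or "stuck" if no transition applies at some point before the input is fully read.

(s0, zxyxyy, Z) ⊢ (s1, xyxyy, DZ) ⊢ (s3, yxyy, Z) ⊢ (s0, xyy, CDZ) ⊢ (s3, yy, DCDZ) ⊢ (s0, y, DDCDZ)
No transition for (s0, y, top D); M blocks with input y remaining.

stuck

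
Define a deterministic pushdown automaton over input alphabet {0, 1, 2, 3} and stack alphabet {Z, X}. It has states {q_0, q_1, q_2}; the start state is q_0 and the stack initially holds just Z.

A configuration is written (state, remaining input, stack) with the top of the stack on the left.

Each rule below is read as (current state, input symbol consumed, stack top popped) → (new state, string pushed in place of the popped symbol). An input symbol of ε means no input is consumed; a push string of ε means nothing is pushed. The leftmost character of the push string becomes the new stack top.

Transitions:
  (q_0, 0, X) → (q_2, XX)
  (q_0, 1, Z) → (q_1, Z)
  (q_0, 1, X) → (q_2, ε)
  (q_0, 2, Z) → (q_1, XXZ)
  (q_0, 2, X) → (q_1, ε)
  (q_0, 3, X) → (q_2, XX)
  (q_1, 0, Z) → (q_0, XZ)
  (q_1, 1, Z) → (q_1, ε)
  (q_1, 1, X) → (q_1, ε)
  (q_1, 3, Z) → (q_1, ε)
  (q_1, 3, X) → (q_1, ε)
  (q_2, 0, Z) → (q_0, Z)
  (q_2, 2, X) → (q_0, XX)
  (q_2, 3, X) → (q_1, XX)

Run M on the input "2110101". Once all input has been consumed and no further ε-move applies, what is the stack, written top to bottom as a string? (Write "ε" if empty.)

(q_0, 2110101, Z) ⊢ (q_1, 110101, XXZ) ⊢ (q_1, 10101, XZ) ⊢ (q_1, 0101, Z) ⊢ (q_0, 101, XZ) ⊢ (q_2, 01, Z) ⊢ (q_0, 1, Z) ⊢ (q_1, ε, Z)
All input consumed in state q_1 with stack Z.

Z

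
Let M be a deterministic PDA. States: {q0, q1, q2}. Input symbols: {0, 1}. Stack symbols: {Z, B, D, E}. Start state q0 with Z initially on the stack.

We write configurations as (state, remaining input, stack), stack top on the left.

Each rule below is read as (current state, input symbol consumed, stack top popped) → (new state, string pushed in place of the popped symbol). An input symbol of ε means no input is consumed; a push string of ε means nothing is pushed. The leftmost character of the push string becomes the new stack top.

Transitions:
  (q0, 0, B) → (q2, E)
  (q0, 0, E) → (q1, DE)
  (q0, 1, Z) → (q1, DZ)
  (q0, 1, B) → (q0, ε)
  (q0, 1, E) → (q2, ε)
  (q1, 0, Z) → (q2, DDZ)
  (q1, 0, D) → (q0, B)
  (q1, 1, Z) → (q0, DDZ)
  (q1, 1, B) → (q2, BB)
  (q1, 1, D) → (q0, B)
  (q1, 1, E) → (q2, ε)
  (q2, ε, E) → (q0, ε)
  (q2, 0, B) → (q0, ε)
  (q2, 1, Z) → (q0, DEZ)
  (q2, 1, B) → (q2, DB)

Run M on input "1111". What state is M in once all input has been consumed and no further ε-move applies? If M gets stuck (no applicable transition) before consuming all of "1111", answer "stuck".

(q0, 1111, Z) ⊢ (q1, 111, DZ) ⊢ (q0, 11, BZ) ⊢ (q0, 1, Z) ⊢ (q1, ε, DZ)
All input consumed; M is in state q1.

q1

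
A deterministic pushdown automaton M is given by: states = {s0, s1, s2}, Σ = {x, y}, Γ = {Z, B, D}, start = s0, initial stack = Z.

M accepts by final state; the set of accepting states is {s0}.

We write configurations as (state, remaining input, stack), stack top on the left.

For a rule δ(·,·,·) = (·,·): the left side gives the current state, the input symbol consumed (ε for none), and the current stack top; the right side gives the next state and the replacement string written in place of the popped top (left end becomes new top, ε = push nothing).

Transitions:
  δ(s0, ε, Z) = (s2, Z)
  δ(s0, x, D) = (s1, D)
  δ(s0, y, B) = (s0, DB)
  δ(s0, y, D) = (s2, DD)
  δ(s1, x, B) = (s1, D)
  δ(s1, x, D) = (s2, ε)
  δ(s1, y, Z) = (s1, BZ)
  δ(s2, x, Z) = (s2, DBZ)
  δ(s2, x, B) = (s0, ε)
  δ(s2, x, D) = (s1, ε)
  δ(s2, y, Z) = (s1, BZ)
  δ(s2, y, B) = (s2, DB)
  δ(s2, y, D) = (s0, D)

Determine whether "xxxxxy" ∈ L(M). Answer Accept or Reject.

(s0, xxxxxy, Z) ⊢ (s2, xxxxxy, Z) ⊢ (s2, xxxxy, DBZ) ⊢ (s1, xxxy, BZ) ⊢ (s1, xxy, DZ) ⊢ (s2, xy, Z) ⊢ (s2, y, DBZ) ⊢ (s0, ε, DBZ)
All input consumed; state s0 ∈ F.

Accept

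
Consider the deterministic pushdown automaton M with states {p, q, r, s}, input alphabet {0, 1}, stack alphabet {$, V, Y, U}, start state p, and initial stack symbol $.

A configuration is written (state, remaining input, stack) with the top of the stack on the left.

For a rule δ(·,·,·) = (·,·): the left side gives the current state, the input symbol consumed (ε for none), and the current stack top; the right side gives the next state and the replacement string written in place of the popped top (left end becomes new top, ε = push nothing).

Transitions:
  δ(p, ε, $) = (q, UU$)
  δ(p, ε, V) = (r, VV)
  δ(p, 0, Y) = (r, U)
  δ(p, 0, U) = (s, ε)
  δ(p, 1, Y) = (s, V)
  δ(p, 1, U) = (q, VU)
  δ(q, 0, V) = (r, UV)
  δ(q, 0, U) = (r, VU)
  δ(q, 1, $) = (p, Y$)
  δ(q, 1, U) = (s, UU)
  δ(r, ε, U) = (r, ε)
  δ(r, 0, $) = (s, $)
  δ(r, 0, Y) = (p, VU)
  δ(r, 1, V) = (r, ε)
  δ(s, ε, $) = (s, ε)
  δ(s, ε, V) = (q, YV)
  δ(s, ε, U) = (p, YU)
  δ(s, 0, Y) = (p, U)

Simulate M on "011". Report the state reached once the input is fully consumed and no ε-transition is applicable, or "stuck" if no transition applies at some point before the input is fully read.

stuck

(p, 011, $) ⊢ (q, 011, UU$) ⊢ (r, 11, VUU$) ⊢ (r, 1, UU$) ⊢ (r, 1, U$) ⊢ (r, 1, $)
No transition for (r, 1, top $); M blocks with input 1 remaining.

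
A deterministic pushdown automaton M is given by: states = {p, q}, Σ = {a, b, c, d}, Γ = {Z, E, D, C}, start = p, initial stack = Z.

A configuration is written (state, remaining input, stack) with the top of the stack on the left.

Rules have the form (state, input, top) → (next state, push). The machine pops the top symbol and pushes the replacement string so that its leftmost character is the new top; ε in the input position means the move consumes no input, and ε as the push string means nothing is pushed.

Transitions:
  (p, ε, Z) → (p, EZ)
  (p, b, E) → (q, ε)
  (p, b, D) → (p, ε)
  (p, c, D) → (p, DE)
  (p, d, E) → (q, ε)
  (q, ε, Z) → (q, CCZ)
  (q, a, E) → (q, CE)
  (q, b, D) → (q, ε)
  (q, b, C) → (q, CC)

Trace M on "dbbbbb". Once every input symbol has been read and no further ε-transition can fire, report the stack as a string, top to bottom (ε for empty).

(p, dbbbbb, Z)
  ε-move, top Z: go to p, push EZ → (p, dbbbbb, EZ)
  read d, top E: go to q, push ε → (q, bbbbb, Z)
  ε-move, top Z: go to q, push CCZ → (q, bbbbb, CCZ)
  read b, top C: go to q, push CC → (q, bbbb, CCCZ)
  read b, top C: go to q, push CC → (q, bbb, CCCCZ)
  read b, top C: go to q, push CC → (q, bb, CCCCCZ)
  read b, top C: go to q, push CC → (q, b, CCCCCCZ)
  read b, top C: go to q, push CC → (q, ε, CCCCCCCZ)
All input consumed in state q with stack CCCCCCCZ.

CCCCCCCZ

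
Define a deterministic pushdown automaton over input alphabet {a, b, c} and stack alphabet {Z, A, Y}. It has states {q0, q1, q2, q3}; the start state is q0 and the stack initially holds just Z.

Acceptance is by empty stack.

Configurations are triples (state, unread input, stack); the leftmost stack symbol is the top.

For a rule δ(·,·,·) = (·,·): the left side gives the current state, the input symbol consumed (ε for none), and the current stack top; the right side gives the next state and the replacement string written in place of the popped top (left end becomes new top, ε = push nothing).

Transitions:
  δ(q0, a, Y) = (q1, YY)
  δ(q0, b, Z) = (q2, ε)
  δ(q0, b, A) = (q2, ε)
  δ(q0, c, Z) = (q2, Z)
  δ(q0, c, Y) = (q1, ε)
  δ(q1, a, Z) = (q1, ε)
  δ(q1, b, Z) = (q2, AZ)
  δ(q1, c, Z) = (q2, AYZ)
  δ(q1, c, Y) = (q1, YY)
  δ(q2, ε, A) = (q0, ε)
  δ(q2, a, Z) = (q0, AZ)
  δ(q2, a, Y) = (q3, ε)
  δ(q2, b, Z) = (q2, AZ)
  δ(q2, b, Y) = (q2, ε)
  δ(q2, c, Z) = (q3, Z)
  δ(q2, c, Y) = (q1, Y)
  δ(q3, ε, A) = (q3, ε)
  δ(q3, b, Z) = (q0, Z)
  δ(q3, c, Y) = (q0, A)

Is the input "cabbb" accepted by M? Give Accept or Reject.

Accept

(q0, cabbb, Z) ⊢ (q2, abbb, Z) ⊢ (q0, bbb, AZ) ⊢ (q2, bb, Z) ⊢ (q2, b, AZ) ⊢ (q0, b, Z) ⊢ (q2, ε, ε)
All input consumed and the stack is empty.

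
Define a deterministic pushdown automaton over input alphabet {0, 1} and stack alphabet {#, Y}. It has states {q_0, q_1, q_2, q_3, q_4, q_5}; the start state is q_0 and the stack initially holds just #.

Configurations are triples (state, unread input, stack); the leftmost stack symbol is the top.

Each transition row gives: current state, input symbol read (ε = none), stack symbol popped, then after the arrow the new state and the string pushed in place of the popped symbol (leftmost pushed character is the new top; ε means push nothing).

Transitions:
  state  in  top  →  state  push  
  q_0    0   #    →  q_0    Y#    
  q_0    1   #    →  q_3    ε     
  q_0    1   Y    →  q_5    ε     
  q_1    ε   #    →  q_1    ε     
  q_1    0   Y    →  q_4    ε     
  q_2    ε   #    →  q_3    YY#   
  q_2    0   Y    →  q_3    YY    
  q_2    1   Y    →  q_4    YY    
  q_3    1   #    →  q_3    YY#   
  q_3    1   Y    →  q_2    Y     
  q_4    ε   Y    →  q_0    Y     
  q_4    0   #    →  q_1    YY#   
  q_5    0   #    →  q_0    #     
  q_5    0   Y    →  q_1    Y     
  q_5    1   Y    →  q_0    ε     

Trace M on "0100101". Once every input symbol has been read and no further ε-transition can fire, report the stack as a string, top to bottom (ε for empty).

(q_0, 0100101, #)
  read 0, top #: go to q_0, push Y# → (q_0, 100101, Y#)
  read 1, top Y: go to q_5, push ε → (q_5, 00101, #)
  read 0, top #: go to q_0, push # → (q_0, 0101, #)
  read 0, top #: go to q_0, push Y# → (q_0, 101, Y#)
  read 1, top Y: go to q_5, push ε → (q_5, 01, #)
  read 0, top #: go to q_0, push # → (q_0, 1, #)
  read 1, top #: go to q_3, push ε → (q_3, ε, ε)
All input consumed in state q_3 with stack ε.

ε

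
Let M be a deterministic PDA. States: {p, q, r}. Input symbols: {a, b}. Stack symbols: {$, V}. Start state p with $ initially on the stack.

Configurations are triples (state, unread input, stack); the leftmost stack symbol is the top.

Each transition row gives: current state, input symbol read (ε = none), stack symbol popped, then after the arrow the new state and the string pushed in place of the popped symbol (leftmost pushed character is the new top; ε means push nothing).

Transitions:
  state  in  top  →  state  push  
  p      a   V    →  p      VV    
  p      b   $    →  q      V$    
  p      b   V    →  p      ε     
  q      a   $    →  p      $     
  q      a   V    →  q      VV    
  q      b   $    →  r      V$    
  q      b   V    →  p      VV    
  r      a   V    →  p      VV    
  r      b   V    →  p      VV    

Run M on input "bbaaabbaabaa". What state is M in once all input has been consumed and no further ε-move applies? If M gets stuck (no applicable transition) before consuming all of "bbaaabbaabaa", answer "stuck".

p

(p, bbaaabbaabaa, $) ⊢ (q, baaabbaabaa, V$) ⊢ (p, aaabbaabaa, VV$) ⊢ (p, aabbaabaa, VVV$) ⊢ (p, abbaabaa, VVVV$) ⊢ (p, bbaabaa, VVVVV$) ⊢ (p, baabaa, VVVV$) ⊢ (p, aabaa, VVV$) ⊢ (p, abaa, VVVV$) ⊢ (p, baa, VVVVV$) ⊢ (p, aa, VVVV$) ⊢ (p, a, VVVVV$) ⊢ (p, ε, VVVVVV$)
All input consumed; M is in state p.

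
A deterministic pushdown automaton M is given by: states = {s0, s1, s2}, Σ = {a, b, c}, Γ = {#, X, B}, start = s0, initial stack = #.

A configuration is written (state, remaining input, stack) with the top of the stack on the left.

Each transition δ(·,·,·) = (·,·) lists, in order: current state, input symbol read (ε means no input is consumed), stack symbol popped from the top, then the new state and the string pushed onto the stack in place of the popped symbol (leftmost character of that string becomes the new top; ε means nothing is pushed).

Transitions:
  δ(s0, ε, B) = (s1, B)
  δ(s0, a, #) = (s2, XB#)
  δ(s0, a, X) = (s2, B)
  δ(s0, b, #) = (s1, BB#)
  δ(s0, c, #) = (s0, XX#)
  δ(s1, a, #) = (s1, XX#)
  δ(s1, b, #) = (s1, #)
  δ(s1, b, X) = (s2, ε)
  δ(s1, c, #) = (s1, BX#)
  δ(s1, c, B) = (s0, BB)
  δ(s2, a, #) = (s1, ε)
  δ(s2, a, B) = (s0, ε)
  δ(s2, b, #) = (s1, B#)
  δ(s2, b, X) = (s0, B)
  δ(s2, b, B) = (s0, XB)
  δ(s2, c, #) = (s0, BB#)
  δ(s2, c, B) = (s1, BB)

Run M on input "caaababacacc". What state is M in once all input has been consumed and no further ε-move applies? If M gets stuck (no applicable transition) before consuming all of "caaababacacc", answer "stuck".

(s0, caaababacacc, #) ⊢ (s0, aaababacacc, XX#) ⊢ (s2, aababacacc, BX#) ⊢ (s0, ababacacc, X#) ⊢ (s2, babacacc, B#) ⊢ (s0, abacacc, XB#) ⊢ (s2, bacacc, BB#) ⊢ (s0, acacc, XBB#) ⊢ (s2, cacc, BBB#) ⊢ (s1, acc, BBBB#)
No transition for (s1, a, top B); M blocks with input acc remaining.

stuck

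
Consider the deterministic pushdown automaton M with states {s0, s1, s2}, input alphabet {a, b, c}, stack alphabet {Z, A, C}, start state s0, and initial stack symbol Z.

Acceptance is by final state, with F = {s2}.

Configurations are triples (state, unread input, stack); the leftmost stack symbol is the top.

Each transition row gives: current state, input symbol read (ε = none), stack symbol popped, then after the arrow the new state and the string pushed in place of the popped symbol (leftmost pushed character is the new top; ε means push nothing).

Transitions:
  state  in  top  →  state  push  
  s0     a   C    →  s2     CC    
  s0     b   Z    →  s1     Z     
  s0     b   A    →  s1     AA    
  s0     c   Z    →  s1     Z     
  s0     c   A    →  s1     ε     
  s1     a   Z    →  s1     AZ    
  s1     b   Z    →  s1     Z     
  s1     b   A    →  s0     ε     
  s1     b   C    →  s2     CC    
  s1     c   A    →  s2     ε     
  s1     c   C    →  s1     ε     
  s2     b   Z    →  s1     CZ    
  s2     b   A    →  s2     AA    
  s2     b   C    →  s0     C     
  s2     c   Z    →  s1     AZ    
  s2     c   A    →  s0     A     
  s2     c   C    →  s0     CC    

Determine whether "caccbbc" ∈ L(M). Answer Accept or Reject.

(s0, caccbbc, Z)
  read c, top Z: go to s1, push Z → (s1, accbbc, Z)
  read a, top Z: go to s1, push AZ → (s1, ccbbc, AZ)
  read c, top A: go to s2, push ε → (s2, cbbc, Z)
  read c, top Z: go to s1, push AZ → (s1, bbc, AZ)
  read b, top A: go to s0, push ε → (s0, bc, Z)
  read b, top Z: go to s1, push Z → (s1, c, Z)
No transition applies at (s1, c, Z); input not fully consumed.

Reject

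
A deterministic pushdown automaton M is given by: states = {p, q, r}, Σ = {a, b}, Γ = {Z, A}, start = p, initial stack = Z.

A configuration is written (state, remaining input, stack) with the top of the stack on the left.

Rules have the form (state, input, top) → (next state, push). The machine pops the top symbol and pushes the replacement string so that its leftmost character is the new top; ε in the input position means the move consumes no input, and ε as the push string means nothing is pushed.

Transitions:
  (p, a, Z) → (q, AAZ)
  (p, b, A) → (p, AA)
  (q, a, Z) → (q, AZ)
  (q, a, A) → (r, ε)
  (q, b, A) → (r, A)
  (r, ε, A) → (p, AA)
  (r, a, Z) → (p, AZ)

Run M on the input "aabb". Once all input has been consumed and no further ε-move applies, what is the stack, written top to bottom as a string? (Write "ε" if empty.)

(p, aabb, Z)
  read a, top Z: go to q, push AAZ → (q, abb, AAZ)
  read a, top A: go to r, push ε → (r, bb, AZ)
  ε-move, top A: go to p, push AA → (p, bb, AAZ)
  read b, top A: go to p, push AA → (p, b, AAAZ)
  read b, top A: go to p, push AA → (p, ε, AAAAZ)
All input consumed in state p with stack AAAAZ.

AAAAZ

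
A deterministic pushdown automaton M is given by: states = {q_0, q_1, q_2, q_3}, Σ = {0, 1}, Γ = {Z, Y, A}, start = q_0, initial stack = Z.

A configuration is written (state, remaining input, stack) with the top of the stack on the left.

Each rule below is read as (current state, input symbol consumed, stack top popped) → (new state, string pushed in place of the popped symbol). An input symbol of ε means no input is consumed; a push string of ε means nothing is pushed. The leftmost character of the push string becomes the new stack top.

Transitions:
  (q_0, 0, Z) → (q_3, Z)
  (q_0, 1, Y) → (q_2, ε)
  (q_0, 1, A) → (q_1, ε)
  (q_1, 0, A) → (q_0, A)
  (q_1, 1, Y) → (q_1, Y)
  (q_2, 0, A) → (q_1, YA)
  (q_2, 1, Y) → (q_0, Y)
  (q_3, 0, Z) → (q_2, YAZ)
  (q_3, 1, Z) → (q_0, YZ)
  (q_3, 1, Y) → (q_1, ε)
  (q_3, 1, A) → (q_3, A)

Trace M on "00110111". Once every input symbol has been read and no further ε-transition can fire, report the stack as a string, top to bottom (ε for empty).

(q_0, 00110111, Z)
  read 0, top Z: go to q_3, push Z → (q_3, 0110111, Z)
  read 0, top Z: go to q_2, push YAZ → (q_2, 110111, YAZ)
  read 1, top Y: go to q_0, push Y → (q_0, 10111, YAZ)
  read 1, top Y: go to q_2, push ε → (q_2, 0111, AZ)
  read 0, top A: go to q_1, push YA → (q_1, 111, YAZ)
  read 1, top Y: go to q_1, push Y → (q_1, 11, YAZ)
  read 1, top Y: go to q_1, push Y → (q_1, 1, YAZ)
  read 1, top Y: go to q_1, push Y → (q_1, ε, YAZ)
All input consumed in state q_1 with stack YAZ.

YAZ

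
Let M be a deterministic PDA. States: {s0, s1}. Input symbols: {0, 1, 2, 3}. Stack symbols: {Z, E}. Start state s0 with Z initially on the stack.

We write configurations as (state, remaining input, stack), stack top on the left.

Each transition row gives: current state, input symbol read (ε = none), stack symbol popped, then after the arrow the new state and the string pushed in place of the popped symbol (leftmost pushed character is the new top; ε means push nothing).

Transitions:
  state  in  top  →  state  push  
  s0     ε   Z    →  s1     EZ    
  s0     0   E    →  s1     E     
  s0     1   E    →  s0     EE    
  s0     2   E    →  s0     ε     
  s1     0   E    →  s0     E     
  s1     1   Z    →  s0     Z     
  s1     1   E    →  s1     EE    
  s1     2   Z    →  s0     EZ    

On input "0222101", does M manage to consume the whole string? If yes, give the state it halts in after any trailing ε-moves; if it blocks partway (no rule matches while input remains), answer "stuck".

(s0, 0222101, Z)
  ε-move, top Z: go to s1, push EZ → (s1, 0222101, EZ)
  read 0, top E: go to s0, push E → (s0, 222101, EZ)
  read 2, top E: go to s0, push ε → (s0, 22101, Z)
  ε-move, top Z: go to s1, push EZ → (s1, 22101, EZ)
No transition for (s1, 2, top E); M blocks with input 22101 remaining.

stuck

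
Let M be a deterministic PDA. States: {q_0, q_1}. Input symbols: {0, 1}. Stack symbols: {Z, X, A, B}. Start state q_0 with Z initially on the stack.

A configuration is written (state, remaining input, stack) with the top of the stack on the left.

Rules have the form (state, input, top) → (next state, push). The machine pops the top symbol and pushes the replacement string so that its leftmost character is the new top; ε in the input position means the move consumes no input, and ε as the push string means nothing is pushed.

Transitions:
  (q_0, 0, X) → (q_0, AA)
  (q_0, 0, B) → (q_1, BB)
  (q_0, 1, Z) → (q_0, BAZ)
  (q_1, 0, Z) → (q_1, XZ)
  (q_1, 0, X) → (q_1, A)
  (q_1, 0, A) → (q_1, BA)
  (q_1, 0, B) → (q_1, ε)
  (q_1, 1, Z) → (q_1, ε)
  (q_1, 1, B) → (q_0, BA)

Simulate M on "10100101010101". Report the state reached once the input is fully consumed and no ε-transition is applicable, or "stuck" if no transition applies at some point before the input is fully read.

q_0

(q_0, 10100101010101, Z)
  read 1, top Z: go to q_0, push BAZ → (q_0, 0100101010101, BAZ)
  read 0, top B: go to q_1, push BB → (q_1, 100101010101, BBAZ)
  read 1, top B: go to q_0, push BA → (q_0, 00101010101, BABAZ)
  read 0, top B: go to q_1, push BB → (q_1, 0101010101, BBABAZ)
  read 0, top B: go to q_1, push ε → (q_1, 101010101, BABAZ)
  read 1, top B: go to q_0, push BA → (q_0, 01010101, BAABAZ)
  read 0, top B: go to q_1, push BB → (q_1, 1010101, BBAABAZ)
  read 1, top B: go to q_0, push BA → (q_0, 010101, BABAABAZ)
  read 0, top B: go to q_1, push BB → (q_1, 10101, BBABAABAZ)
  read 1, top B: go to q_0, push BA → (q_0, 0101, BABABAABAZ)
  read 0, top B: go to q_1, push BB → (q_1, 101, BBABABAABAZ)
  read 1, top B: go to q_0, push BA → (q_0, 01, BABABABAABAZ)
  read 0, top B: go to q_1, push BB → (q_1, 1, BBABABABAABAZ)
  read 1, top B: go to q_0, push BA → (q_0, ε, BABABABABAABAZ)
All input consumed; M is in state q_0.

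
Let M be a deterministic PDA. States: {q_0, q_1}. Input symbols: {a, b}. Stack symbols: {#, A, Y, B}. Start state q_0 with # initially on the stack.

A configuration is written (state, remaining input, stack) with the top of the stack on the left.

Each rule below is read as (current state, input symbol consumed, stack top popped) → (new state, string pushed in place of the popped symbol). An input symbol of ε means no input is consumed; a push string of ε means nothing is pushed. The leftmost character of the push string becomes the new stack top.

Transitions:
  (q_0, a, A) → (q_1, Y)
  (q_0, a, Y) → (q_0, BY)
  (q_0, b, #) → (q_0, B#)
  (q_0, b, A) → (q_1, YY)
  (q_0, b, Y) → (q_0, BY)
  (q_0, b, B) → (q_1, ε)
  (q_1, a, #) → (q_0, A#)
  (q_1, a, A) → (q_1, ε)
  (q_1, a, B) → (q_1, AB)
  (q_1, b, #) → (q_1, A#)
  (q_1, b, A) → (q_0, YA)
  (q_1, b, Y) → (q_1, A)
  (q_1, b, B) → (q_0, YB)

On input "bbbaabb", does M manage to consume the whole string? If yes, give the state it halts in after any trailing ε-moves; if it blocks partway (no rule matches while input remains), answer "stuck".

q_1

(q_0, bbbaabb, #) ⊢ (q_0, bbaabb, B#) ⊢ (q_1, baabb, #) ⊢ (q_1, aabb, A#) ⊢ (q_1, abb, #) ⊢ (q_0, bb, A#) ⊢ (q_1, b, YY#) ⊢ (q_1, ε, AY#)
All input consumed; M is in state q_1.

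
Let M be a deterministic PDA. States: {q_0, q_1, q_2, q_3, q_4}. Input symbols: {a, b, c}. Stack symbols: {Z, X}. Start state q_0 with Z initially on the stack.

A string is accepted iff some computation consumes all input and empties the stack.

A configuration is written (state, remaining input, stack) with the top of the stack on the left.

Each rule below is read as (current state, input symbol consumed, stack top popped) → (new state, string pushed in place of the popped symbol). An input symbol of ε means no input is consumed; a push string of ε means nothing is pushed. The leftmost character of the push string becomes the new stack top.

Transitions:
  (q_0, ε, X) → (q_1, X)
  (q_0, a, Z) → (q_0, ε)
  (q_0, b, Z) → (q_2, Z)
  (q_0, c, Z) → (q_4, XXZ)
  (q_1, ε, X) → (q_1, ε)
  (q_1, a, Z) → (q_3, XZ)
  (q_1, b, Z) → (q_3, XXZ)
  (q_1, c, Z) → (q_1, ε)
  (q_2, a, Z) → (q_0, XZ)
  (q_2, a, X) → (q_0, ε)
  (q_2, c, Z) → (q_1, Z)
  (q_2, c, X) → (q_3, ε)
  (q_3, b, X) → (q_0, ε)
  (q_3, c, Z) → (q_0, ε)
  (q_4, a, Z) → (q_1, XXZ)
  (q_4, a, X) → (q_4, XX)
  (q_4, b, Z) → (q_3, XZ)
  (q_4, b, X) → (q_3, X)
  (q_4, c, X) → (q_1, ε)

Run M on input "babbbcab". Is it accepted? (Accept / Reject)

(q_0, babbbcab, Z) ⊢ (q_2, abbbcab, Z) ⊢ (q_0, bbbcab, XZ) ⊢ (q_1, bbbcab, XZ) ⊢ (q_1, bbbcab, Z) ⊢ (q_3, bbcab, XXZ) ⊢ (q_0, bcab, XZ) ⊢ (q_1, bcab, XZ) ⊢ (q_1, bcab, Z) ⊢ (q_3, cab, XXZ)
No transition applies at (q_3, cab, XXZ); input not fully consumed.

Reject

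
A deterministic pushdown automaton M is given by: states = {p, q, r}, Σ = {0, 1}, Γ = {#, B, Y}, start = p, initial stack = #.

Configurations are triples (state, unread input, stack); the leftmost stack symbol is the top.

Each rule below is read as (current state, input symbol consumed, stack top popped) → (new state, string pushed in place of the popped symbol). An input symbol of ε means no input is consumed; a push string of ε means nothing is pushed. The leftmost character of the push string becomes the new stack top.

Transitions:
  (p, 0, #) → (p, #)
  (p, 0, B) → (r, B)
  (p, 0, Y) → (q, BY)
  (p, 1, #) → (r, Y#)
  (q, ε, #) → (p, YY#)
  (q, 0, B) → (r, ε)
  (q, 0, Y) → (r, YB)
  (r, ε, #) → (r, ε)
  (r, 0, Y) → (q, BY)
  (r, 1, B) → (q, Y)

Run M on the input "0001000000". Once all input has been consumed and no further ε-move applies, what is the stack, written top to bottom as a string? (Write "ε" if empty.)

Y#

(p, 0001000000, #) ⊢ (p, 001000000, #) ⊢ (p, 01000000, #) ⊢ (p, 1000000, #) ⊢ (r, 000000, Y#) ⊢ (q, 00000, BY#) ⊢ (r, 0000, Y#) ⊢ (q, 000, BY#) ⊢ (r, 00, Y#) ⊢ (q, 0, BY#) ⊢ (r, ε, Y#)
All input consumed in state r with stack Y#.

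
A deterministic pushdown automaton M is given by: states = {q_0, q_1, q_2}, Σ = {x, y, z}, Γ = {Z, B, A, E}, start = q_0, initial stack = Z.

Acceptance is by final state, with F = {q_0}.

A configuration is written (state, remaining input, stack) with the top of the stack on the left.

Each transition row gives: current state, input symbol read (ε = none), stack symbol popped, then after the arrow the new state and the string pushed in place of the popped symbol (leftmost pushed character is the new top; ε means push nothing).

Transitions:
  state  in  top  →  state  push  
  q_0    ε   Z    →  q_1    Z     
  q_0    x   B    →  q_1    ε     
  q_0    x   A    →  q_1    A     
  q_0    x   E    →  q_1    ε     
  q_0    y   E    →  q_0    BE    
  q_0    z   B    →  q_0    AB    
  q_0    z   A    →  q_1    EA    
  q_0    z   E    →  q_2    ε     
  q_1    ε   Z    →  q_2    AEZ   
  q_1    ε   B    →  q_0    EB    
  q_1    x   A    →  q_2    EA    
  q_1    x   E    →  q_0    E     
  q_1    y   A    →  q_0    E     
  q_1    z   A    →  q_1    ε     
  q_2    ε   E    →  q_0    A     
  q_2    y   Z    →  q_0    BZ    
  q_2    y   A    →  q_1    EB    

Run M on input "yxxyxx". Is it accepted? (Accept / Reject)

(q_0, yxxyxx, Z) ⊢ (q_1, yxxyxx, Z) ⊢ (q_2, yxxyxx, AEZ) ⊢ (q_1, xxyxx, EBEZ) ⊢ (q_0, xyxx, EBEZ) ⊢ (q_1, yxx, BEZ) ⊢ (q_0, yxx, EBEZ) ⊢ (q_0, xx, BEBEZ) ⊢ (q_1, x, EBEZ) ⊢ (q_0, ε, EBEZ)
All input consumed; state q_0 ∈ F.

Accept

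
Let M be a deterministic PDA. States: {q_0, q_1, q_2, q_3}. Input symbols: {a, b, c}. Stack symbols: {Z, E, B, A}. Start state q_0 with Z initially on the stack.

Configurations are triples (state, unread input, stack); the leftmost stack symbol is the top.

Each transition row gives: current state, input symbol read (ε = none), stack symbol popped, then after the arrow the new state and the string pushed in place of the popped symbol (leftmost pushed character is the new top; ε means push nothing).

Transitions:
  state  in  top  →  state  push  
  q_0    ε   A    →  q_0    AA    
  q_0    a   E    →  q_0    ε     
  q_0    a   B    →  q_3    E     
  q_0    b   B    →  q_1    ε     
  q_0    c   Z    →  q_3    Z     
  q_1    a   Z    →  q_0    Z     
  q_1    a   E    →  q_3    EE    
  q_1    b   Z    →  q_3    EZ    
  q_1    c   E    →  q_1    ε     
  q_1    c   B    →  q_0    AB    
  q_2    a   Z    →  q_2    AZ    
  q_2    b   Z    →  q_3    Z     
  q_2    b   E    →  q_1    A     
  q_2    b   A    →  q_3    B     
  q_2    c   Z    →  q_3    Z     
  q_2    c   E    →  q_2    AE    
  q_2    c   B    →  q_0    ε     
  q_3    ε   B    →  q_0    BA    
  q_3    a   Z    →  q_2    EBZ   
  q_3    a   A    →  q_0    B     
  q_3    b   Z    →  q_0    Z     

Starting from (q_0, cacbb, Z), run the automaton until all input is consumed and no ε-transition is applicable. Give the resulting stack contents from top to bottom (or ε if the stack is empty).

AEBZ

(q_0, cacbb, Z)
  read c, top Z: go to q_3, push Z → (q_3, acbb, Z)
  read a, top Z: go to q_2, push EBZ → (q_2, cbb, EBZ)
  read c, top E: go to q_2, push AE → (q_2, bb, AEBZ)
  read b, top A: go to q_3, push B → (q_3, b, BEBZ)
  ε-move, top B: go to q_0, push BA → (q_0, b, BAEBZ)
  read b, top B: go to q_1, push ε → (q_1, ε, AEBZ)
All input consumed in state q_1 with stack AEBZ.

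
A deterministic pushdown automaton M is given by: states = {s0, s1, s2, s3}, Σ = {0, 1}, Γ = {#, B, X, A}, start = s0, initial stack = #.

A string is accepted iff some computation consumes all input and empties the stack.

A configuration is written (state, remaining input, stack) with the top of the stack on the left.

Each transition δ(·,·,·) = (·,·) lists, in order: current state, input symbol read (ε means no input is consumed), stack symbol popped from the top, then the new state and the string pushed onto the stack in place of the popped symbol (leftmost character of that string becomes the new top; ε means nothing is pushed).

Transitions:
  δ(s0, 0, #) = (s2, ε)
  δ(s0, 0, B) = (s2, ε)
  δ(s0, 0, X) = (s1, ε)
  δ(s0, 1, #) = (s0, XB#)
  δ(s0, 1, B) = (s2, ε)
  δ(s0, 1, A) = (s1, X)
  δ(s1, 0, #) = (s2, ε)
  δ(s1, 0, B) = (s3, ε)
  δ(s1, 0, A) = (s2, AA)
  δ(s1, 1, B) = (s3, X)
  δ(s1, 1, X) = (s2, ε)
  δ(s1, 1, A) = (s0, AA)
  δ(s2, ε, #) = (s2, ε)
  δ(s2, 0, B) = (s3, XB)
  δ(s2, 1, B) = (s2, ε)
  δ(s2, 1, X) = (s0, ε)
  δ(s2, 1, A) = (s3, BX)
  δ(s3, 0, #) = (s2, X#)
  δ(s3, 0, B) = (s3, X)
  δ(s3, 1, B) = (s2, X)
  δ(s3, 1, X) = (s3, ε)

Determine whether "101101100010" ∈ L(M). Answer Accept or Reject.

(s0, 101101100010, #) ⊢ (s0, 01101100010, XB#) ⊢ (s1, 1101100010, B#) ⊢ (s3, 101100010, X#) ⊢ (s3, 01100010, #) ⊢ (s2, 1100010, X#) ⊢ (s0, 100010, #) ⊢ (s0, 00010, XB#) ⊢ (s1, 0010, B#) ⊢ (s3, 010, #) ⊢ (s2, 10, X#) ⊢ (s0, 0, #) ⊢ (s2, ε, ε)
All input consumed and the stack is empty.

Accept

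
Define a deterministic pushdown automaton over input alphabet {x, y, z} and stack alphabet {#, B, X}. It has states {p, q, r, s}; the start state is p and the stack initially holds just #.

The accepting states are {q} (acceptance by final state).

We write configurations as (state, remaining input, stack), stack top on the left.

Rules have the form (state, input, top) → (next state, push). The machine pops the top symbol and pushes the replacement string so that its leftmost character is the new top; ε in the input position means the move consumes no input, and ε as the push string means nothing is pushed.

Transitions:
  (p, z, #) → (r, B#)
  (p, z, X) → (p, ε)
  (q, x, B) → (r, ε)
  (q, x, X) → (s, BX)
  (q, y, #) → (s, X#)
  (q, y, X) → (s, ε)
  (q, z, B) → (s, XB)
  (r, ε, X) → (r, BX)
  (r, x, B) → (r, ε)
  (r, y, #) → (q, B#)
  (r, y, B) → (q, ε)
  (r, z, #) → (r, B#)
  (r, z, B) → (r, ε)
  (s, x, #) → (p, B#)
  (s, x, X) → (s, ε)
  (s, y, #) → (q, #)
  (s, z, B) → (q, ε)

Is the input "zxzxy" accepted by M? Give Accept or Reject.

Accept

(p, zxzxy, #)
  read z, top #: go to r, push B# → (r, xzxy, B#)
  read x, top B: go to r, push ε → (r, zxy, #)
  read z, top #: go to r, push B# → (r, xy, B#)
  read x, top B: go to r, push ε → (r, y, #)
  read y, top #: go to q, push B# → (q, ε, B#)
All input consumed; state q ∈ F.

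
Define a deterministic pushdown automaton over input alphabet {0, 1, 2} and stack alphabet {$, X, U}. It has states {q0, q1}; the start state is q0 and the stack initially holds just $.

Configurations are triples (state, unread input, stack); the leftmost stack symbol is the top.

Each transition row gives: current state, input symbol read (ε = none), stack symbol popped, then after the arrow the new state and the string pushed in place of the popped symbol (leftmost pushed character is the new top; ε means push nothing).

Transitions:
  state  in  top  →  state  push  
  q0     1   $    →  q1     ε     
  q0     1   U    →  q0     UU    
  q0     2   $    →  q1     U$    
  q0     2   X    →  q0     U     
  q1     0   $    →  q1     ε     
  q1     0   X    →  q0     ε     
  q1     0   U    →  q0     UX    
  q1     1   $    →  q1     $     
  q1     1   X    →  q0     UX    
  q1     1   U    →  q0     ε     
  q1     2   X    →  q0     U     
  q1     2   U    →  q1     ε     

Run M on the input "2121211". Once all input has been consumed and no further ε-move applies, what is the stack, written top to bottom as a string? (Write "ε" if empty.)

(q0, 2121211, $) ⊢ (q1, 121211, U$) ⊢ (q0, 21211, $) ⊢ (q1, 1211, U$) ⊢ (q0, 211, $) ⊢ (q1, 11, U$) ⊢ (q0, 1, $) ⊢ (q1, ε, ε)
All input consumed in state q1 with stack ε.

ε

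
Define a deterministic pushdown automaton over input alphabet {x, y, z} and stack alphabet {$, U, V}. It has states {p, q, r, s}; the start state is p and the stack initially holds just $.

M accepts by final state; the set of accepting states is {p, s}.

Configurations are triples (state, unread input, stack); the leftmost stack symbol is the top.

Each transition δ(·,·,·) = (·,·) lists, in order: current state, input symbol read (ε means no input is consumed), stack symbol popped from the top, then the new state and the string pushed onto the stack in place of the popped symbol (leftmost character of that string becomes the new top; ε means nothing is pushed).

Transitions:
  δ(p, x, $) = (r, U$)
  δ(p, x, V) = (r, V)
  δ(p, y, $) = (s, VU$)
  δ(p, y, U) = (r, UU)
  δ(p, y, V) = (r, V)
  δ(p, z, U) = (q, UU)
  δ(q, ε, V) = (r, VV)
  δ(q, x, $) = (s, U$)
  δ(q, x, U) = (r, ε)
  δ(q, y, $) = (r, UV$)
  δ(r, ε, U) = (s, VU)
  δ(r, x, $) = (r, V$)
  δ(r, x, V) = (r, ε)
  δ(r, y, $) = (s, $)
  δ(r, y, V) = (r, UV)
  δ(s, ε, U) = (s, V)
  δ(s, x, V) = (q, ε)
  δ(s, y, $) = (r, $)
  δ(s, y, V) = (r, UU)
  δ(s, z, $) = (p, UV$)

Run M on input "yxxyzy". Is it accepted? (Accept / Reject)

Accept

(p, yxxyzy, $) ⊢ (s, xxyzy, VU$) ⊢ (q, xyzy, U$) ⊢ (r, yzy, $) ⊢ (s, zy, $) ⊢ (p, y, UV$) ⊢ (r, ε, UUV$) ⊢ (s, ε, VUUV$)
All input consumed; state s ∈ F.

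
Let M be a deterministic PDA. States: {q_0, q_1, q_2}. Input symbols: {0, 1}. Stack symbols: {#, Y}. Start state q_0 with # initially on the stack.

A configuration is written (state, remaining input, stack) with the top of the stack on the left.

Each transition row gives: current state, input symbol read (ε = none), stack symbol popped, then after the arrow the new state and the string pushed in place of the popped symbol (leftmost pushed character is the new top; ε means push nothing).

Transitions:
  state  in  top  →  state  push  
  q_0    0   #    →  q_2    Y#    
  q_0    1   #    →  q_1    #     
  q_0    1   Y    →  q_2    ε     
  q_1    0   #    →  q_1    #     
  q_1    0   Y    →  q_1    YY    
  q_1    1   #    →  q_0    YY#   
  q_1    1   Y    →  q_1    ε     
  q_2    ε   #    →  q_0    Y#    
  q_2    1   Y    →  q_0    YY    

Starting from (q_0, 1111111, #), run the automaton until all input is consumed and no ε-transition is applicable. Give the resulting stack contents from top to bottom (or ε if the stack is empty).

(q_0, 1111111, #) ⊢ (q_1, 111111, #) ⊢ (q_0, 11111, YY#) ⊢ (q_2, 1111, Y#) ⊢ (q_0, 111, YY#) ⊢ (q_2, 11, Y#) ⊢ (q_0, 1, YY#) ⊢ (q_2, ε, Y#)
All input consumed in state q_2 with stack Y#.

Y#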